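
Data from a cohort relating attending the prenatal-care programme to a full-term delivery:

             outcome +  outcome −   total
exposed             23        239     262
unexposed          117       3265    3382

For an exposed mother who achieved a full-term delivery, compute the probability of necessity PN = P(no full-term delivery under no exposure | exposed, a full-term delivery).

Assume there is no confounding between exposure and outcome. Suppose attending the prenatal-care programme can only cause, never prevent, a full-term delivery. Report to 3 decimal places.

PN ≈ 0.606

p₁ = P(outcome | exposed) = 23/262 = 0.087786
p₀ = P(outcome | unexposed) = 117/3382 = 0.034595
Under exogeneity and monotonicity, PN = (p₁ − p₀)/p₁.
PN = (0.087786 − 0.034595) / 0.087786 ≈ 0.6059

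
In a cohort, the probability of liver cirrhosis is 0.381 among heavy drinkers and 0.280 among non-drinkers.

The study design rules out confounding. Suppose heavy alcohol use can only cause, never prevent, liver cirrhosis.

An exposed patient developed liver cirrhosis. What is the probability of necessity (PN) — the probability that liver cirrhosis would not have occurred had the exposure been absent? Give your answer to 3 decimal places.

PN ≈ 0.265

Let p₁ = 0.381, p₀ = 0.28.
Under exogeneity and monotonicity, PN = (p₁ − p₀) / p₁.
PN = (0.381 − 0.28) / 0.381 = 0.101 / 0.381 ≈ 0.2651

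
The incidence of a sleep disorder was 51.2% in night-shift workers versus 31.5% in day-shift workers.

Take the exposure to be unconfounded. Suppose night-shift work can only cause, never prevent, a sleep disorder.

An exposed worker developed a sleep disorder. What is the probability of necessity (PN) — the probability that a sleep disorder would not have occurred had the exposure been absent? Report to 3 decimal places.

p₁ = 0.512, p₀ = 0.315.
Under exogeneity and monotonicity, PN = (p₁ − p₀) / p₁.
PN = (0.512 − 0.315) / 0.512 = 0.197 / 0.512 ≈ 0.3848

PN ≈ 0.385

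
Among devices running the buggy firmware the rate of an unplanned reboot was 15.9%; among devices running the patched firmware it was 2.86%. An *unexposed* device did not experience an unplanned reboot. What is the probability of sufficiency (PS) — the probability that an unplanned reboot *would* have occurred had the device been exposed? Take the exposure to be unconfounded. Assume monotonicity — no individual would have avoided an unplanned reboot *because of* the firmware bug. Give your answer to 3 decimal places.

PS ≈ 0.134

p₁ = 0.159, p₀ = 0.0286.
Under exogeneity and monotonicity, PS = (p₁ − p₀) / (1 − p₀).
PS = (0.159 − 0.0286) / (1 − 0.0286) = 0.1304 / 0.9714 ≈ 0.1342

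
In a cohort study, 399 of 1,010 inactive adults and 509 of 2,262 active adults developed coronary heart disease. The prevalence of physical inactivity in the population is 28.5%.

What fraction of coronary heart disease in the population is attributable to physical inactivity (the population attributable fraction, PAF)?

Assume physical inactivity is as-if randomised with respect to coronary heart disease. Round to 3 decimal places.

PAF ≈ 0.177

p₁ = P(outcome | exposed) = 399/1010 = 0.39505
p₀ = P(outcome | unexposed) = 509/2262 = 0.22502
Overall risk P(Y=1) = π·p₁ + (1−π)·p₀ = 0.285×0.39505 + 0.715×0.22502 = 0.27348.
Under exogeneity, PAF = [P(Y=1) − p₀] / P(Y=1).
PAF = (0.27348 − 0.22502) / 0.27348 ≈ 0.1772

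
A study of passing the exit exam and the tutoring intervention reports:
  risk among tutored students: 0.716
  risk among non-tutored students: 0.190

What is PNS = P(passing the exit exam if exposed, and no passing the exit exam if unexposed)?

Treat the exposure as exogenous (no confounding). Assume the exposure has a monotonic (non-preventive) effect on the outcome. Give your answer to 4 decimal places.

Let p₁ = 0.716, p₀ = 0.19.
Under exogeneity and monotonicity, PNS = p₁ − p₀.
PNS = 0.716 − 0.19 = 0.526

PNS ≈ 0.5260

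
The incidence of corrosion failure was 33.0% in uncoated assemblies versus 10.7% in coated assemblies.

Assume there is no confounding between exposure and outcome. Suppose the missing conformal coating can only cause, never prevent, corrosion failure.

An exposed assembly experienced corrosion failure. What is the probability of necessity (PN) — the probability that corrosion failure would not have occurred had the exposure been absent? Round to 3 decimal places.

p₁ = 0.33, p₀ = 0.107.
Under exogeneity and monotonicity, PN = (p₁ − p₀) / p₁.
PN = (0.33 − 0.107) / 0.33 = 0.223 / 0.33 ≈ 0.6758

PN ≈ 0.676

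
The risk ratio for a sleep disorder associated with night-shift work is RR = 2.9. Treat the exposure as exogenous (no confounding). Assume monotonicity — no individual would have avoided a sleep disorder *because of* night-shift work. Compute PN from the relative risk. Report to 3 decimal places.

PN ≈ 0.655

Under exogeneity and monotonicity, PN = (RR − 1) / RR = 1 − 1/RR.
PN = (2.9 − 1) / 2.9 = 1.9 / 2.9 ≈ 0.6552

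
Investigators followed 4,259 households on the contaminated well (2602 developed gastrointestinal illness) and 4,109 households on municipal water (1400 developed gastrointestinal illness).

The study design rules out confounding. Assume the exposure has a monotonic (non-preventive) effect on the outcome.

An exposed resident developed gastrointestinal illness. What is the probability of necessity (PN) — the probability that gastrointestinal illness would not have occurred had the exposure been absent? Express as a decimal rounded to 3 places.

p₁ = P(outcome | exposed) = 2602/4259 = 0.61094
p₀ = P(outcome | unexposed) = 1400/4109 = 0.34072
Under exogeneity and monotonicity, PN = (p₁ − p₀) / p₁.
PN = (0.61094 − 0.34072) / 0.61094 = 0.27023 / 0.61094 ≈ 0.4423

PN ≈ 0.442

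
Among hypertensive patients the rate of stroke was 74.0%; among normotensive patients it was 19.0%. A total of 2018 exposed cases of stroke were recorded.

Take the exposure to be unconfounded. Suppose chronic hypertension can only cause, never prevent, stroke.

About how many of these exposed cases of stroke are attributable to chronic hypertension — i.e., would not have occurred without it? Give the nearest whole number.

p₁ = 0.74, p₀ = 0.19.
PN = (p₁ − p₀)/p₁ = (0.74 − 0.19) / 0.74 ≈ 0.74324.
Attributable cases ≈ PN × (exposed cases) = 0.74324 × 2018 ≈ 1499.86.

about 1500 cases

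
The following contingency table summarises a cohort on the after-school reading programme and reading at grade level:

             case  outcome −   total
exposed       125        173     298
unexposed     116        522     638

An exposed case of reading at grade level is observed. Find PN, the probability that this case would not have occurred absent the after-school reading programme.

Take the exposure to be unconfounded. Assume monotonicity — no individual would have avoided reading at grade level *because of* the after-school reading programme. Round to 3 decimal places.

PN ≈ 0.567

p₁ = P(outcome | exposed) = 125/298 = 0.41946
p₀ = P(outcome | unexposed) = 116/638 = 0.18182
Under exogeneity and monotonicity, PN = (p₁ − p₀) / p₁.
PN = (0.41946 − 0.18182) / 0.41946 = 0.23764 / 0.41946 ≈ 0.5665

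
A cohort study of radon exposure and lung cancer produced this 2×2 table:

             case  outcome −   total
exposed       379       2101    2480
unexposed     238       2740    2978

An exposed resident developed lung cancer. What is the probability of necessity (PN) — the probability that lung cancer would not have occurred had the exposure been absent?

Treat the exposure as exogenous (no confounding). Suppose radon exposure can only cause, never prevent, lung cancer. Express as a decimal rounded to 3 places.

p₁ = P(outcome | exposed) = 379/2480 = 0.15282
p₀ = P(outcome | unexposed) = 238/2978 = 0.079919
Under exogeneity and monotonicity, PN = (p₁ − p₀) / p₁.
PN = (0.15282 − 0.079919) / 0.15282 = 0.072903 / 0.15282 ≈ 0.4770

PN ≈ 0.477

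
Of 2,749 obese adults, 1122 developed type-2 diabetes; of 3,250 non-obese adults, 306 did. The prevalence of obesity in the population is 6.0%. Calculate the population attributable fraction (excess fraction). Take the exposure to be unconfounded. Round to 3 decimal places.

PAF ≈ 0.167

p₁ = P(outcome | exposed) = 1122/2749 = 0.40815
p₀ = P(outcome | unexposed) = 306/3250 = 0.094154
Overall risk P(Y=1) = π·p₁ + (1−π)·p₀ = 0.06×0.40815 + 0.94×0.094154 = 0.11299.
Under exogeneity, PAF = [P(Y=1) − p₀] / P(Y=1).
PAF = (0.11299 − 0.094154) / 0.11299 ≈ 0.1667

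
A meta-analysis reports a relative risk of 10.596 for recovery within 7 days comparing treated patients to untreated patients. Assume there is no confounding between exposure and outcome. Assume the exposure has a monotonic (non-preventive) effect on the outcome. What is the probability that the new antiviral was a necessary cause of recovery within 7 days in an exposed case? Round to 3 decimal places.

PN ≈ 0.906

Under exogeneity and monotonicity, PN = (RR − 1) / RR = 1 − 1/RR.
PN = (10.596 − 1) / 10.596 = 9.596 / 10.596 ≈ 0.9056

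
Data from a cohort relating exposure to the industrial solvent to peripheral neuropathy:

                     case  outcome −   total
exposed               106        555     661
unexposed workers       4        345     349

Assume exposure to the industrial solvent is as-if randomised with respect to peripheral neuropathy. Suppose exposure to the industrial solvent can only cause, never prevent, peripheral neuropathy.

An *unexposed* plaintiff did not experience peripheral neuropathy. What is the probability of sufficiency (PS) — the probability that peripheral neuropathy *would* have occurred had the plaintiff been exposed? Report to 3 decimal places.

p₁ = P(outcome | exposed) = 106/661 = 0.16036
p₀ = P(outcome | unexposed) = 4/349 = 0.011461
Under exogeneity and monotonicity, PS = (p₁ − p₀)/(1 − p₀).
PS = (0.16036 − 0.011461) / 0.98854 ≈ 0.1506

PS ≈ 0.151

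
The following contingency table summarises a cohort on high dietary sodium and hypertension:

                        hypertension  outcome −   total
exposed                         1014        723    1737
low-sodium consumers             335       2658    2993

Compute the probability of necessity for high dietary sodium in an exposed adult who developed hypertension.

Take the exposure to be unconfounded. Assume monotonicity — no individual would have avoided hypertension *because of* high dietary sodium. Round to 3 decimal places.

p₁ = P(outcome | exposed) = 1014/1737 = 0.58377
p₀ = P(outcome | unexposed) = 335/2993 = 0.11193
Under exogeneity and monotonicity, PN = (p₁ − p₀)/p₁.
PN = (0.58377 − 0.11193) / 0.58377 ≈ 0.8083

PN ≈ 0.808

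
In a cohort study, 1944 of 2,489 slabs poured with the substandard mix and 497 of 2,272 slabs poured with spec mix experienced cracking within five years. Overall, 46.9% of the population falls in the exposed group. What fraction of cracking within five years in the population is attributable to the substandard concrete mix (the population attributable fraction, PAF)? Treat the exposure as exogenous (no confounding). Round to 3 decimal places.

p₁ = P(outcome | exposed) = 1944/2489 = 0.78104
p₀ = P(outcome | unexposed) = 497/2272 = 0.21875
Overall risk P(Y=1) = π·p₁ + (1−π)·p₀ = 0.469×0.78104 + 0.531×0.21875 = 0.48246.
Under exogeneity, PAF = [P(Y=1) − p₀] / P(Y=1).
PAF = (0.48246 − 0.21875) / 0.48246 ≈ 0.5466

PAF ≈ 0.547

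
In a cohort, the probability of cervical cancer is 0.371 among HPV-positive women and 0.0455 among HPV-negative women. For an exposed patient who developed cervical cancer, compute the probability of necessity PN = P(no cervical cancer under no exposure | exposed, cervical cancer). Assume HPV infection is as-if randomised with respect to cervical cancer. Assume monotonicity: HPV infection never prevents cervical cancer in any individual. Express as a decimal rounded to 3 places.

PN ≈ 0.877

Let p₁ = 0.371, p₀ = 0.0455.
Under exogeneity and monotonicity, PN = (p₁ − p₀) / p₁.
PN = (0.371 − 0.0455) / 0.371 = 0.3255 / 0.371 ≈ 0.8774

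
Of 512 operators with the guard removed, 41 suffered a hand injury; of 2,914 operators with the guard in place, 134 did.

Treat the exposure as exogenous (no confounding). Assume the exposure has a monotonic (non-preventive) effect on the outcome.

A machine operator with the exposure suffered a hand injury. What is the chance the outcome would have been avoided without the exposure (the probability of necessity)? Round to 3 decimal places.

p₁ = P(outcome | exposed) = 41/512 = 0.080078
p₀ = P(outcome | unexposed) = 134/2914 = 0.045985
Under exogeneity and monotonicity, PN = (p₁ − p₀) / p₁.
PN = (0.080078 − 0.045985) / 0.080078 = 0.034093 / 0.080078 ≈ 0.4257

PN ≈ 0.426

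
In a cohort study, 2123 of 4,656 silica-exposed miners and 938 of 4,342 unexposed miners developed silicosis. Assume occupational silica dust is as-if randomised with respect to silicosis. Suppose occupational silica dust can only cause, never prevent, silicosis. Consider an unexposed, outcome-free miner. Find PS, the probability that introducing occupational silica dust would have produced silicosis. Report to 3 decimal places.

p₁ = P(outcome | exposed) = 2123/4656 = 0.45597
p₀ = P(outcome | unexposed) = 938/4342 = 0.21603
Under exogeneity and monotonicity, PS = (p₁ − p₀) / (1 − p₀).
PS = (0.45597 − 0.21603) / (1 − 0.21603) = 0.23994 / 0.78397 ≈ 0.3061

PS ≈ 0.306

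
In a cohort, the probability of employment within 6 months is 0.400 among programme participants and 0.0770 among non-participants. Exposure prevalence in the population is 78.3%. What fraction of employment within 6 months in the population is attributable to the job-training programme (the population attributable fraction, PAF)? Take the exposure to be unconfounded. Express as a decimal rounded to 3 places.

Let p₁ = 0.4, p₀ = 0.077.
Overall risk P(Y=1) = π·p₁ + (1−π)·p₀ = 0.783×0.4 + 0.217×0.077 = 0.32991.
Under exogeneity, PAF = [P(Y=1) − p₀] / P(Y=1).
PAF = (0.32991 − 0.077) / 0.32991 ≈ 0.7666

PAF ≈ 0.767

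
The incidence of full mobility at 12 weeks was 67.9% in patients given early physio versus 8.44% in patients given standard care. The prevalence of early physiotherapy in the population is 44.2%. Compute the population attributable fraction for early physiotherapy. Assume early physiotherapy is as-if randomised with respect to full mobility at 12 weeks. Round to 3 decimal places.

p₁ = 0.679, p₀ = 0.0844.
Overall risk P(Y=1) = π·p₁ + (1−π)·p₀ = 0.442×0.679 + 0.558×0.0844 = 0.34721.
Under exogeneity, PAF = [P(Y=1) − p₀] / P(Y=1).
PAF = (0.34721 − 0.0844) / 0.34721 ≈ 0.7569

PAF ≈ 0.757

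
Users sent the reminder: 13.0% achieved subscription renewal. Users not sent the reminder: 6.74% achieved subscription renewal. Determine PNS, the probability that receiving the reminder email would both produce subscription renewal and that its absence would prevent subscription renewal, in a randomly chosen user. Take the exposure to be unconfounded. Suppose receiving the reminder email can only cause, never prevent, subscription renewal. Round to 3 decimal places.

PNS ≈ 0.063

p₁ = 0.13, p₀ = 0.0674.
Under exogeneity and monotonicity, PNS = p₁ − p₀.
PNS = 0.13 − 0.0674 = 0.0626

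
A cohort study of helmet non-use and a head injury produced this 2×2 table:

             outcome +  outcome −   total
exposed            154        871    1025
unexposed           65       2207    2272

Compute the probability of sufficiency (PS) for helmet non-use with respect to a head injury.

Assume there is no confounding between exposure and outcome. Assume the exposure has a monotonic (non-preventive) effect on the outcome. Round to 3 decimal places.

p₁ = P(outcome | exposed) = 154/1025 = 0.15024
p₀ = P(outcome | unexposed) = 65/2272 = 0.028609
Under exogeneity and monotonicity, PS = (p₁ − p₀)/(1 − p₀).
PS = (0.15024 − 0.028609) / 0.97139 ≈ 0.1252

PS ≈ 0.125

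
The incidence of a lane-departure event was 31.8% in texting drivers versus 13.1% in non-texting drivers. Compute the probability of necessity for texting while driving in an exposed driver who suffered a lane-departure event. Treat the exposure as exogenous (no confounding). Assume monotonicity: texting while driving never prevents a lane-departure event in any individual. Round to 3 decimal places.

p₁ = 0.318, p₀ = 0.131.
Under exogeneity and monotonicity, PN = (p₁ − p₀) / p₁.
PN = (0.318 − 0.131) / 0.318 = 0.187 / 0.318 ≈ 0.5881

PN ≈ 0.588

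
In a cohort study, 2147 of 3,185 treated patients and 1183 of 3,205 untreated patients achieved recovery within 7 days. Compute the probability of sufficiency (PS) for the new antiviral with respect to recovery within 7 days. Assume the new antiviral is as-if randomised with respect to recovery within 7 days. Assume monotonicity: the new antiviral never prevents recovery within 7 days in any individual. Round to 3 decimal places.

p₁ = P(outcome | exposed) = 2147/3185 = 0.6741
p₀ = P(outcome | unexposed) = 1183/3205 = 0.36911
Under exogeneity and monotonicity, PS = (p₁ − p₀) / (1 − p₀).
PS = (0.6741 − 0.36911) / (1 − 0.36911) = 0.30499 / 0.63089 ≈ 0.4834

PS ≈ 0.483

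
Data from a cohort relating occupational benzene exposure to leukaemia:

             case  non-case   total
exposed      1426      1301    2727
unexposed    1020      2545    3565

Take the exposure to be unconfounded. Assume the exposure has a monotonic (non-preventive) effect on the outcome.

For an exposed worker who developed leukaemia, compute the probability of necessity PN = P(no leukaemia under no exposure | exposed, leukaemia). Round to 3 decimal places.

p₁ = P(outcome | exposed) = 1426/2727 = 0.52292
p₀ = P(outcome | unexposed) = 1020/3565 = 0.28612
Under exogeneity and monotonicity, PN = (p₁ − p₀) / p₁.
PN = (0.52292 − 0.28612) / 0.52292 = 0.2368 / 0.52292 ≈ 0.4529

PN ≈ 0.453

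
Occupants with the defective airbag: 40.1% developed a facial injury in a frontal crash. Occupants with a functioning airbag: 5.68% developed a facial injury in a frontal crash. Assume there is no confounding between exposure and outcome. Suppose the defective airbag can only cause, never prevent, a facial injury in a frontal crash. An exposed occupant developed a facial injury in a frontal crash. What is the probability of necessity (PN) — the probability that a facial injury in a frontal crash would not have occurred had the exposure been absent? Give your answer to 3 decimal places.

p₁ = 0.401, p₀ = 0.0568.
Under exogeneity and monotonicity, PN = (p₁ − p₀) / p₁.
PN = (0.401 − 0.0568) / 0.401 = 0.3442 / 0.401 ≈ 0.8584

PN ≈ 0.858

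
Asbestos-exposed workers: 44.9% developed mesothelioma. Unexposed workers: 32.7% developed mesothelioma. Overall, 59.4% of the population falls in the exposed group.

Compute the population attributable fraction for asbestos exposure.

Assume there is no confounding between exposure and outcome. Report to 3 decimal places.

PAF ≈ 0.181

p₁ = 0.449, p₀ = 0.327.
Overall risk P(Y=1) = π·p₁ + (1−π)·p₀ = 0.594×0.449 + 0.406×0.327 = 0.39947.
Under exogeneity, PAF = [P(Y=1) − p₀] / P(Y=1).
PAF = (0.39947 − 0.327) / 0.39947 ≈ 0.1814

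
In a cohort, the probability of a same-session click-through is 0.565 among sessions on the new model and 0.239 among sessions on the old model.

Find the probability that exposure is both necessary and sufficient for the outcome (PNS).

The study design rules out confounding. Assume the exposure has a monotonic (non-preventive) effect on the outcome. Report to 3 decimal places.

Let p₁ = 0.565, p₀ = 0.239.
Under exogeneity and monotonicity, PNS = p₁ − p₀.
PNS = 0.565 − 0.239 = 0.326

PNS ≈ 0.326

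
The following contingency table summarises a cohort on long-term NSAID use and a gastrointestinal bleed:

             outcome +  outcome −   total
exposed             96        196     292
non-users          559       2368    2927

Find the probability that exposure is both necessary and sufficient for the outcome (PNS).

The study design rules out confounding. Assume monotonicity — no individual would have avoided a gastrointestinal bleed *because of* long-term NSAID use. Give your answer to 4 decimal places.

p₁ = P(outcome | exposed) = 96/292 = 0.32877
p₀ = P(outcome | unexposed) = 559/2927 = 0.19098
Under exogeneity and monotonicity, PNS = p₁ − p₀.
PNS = 0.32877 − 0.19098 = 0.13779

PNS ≈ 0.1378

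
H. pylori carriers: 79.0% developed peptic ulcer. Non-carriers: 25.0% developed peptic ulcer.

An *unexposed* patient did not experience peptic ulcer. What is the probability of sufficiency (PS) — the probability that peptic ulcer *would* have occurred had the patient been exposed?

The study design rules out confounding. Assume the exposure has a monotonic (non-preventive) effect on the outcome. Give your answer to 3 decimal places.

p₁ = 0.79, p₀ = 0.25.
Under exogeneity and monotonicity, PS = (p₁ − p₀) / (1 − p₀).
PS = (0.79 − 0.25) / (1 − 0.25) = 0.54 / 0.75 ≈ 0.7200

PS ≈ 0.720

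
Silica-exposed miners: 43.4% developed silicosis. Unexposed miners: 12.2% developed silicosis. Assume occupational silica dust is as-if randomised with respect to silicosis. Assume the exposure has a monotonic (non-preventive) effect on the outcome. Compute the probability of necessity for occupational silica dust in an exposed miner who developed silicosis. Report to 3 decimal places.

p₁ = 0.434, p₀ = 0.122.
Under exogeneity and monotonicity, PN = (p₁ − p₀) / p₁.
PN = (0.434 − 0.122) / 0.434 = 0.312 / 0.434 ≈ 0.7189

PN ≈ 0.719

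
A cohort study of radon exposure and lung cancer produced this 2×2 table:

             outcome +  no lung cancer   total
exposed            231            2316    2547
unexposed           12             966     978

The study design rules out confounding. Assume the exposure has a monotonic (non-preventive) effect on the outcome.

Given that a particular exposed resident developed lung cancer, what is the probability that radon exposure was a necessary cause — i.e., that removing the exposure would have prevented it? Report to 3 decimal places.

PN ≈ 0.865

p₁ = P(outcome | exposed) = 231/2547 = 0.090695
p₀ = P(outcome | unexposed) = 12/978 = 0.01227
Under exogeneity and monotonicity, PN = (p₁ − p₀)/p₁.
PN = (0.090695 − 0.01227) / 0.090695 ≈ 0.8647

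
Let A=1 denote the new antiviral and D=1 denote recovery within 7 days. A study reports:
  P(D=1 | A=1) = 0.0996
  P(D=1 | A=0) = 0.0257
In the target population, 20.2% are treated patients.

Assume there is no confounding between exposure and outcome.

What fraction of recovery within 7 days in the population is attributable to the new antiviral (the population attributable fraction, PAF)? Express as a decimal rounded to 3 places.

PAF ≈ 0.367

Let p₁ = 0.0996, p₀ = 0.0257.
Overall risk P(Y=1) = π·p₁ + (1−π)·p₀ = 0.202×0.0996 + 0.798×0.0257 = 0.040628.
Under exogeneity, PAF = [P(Y=1) − p₀] / P(Y=1).
PAF = (0.040628 − 0.0257) / 0.040628 ≈ 0.3674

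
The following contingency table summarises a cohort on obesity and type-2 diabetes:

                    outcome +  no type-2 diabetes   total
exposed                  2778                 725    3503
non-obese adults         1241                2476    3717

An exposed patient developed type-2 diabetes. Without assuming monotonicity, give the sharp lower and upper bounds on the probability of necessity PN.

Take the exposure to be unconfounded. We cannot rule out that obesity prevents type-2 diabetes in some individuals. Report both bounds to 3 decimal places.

0.579 ≤ PN ≤ 0.840

p₁ = P(outcome | exposed) = 2778/3503 = 0.79303
p₀ = P(outcome | unexposed) = 1241/3717 = 0.33387
Under exogeneity alone the bounds on PN are max{0,(p₁−p₀)/p₁} ≤ PN ≤ min{1,(1−p₀)/p₁}.
  lower = (p₁ − p₀)/p₁ = 0.45916 / 0.79303 ≈ 0.5790
  upper = min{1, (1 − p₀)/p₁} = 0.66613 / 0.79303 ≈ 0.8400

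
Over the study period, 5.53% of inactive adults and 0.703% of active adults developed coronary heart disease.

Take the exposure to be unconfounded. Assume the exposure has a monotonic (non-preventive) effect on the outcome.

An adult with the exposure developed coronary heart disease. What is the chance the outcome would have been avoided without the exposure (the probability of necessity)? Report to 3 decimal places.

PN ≈ 0.873

p₁ = 0.0553, p₀ = 0.00703.
Under exogeneity and monotonicity, PN = (p₁ − p₀) / p₁.
PN = (0.0553 − 0.00703) / 0.0553 = 0.04827 / 0.0553 ≈ 0.8729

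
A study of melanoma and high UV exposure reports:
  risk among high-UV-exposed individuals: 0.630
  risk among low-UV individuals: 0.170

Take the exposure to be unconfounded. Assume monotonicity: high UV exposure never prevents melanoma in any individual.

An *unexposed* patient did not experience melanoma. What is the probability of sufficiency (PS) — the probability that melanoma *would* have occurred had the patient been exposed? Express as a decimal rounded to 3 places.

PS ≈ 0.554

Let p₁ = 0.63, p₀ = 0.17.
Under exogeneity and monotonicity, PS = (p₁ − p₀) / (1 − p₀).
PS = (0.63 − 0.17) / (1 − 0.17) = 0.46 / 0.83 ≈ 0.5542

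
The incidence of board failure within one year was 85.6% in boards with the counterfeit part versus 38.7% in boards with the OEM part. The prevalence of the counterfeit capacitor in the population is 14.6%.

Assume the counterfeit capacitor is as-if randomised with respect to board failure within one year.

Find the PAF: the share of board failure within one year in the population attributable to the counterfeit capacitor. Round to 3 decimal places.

PAF ≈ 0.150

p₁ = 0.856, p₀ = 0.387.
Overall risk P(Y=1) = π·p₁ + (1−π)·p₀ = 0.146×0.856 + 0.854×0.387 = 0.45547.
Under exogeneity, PAF = [P(Y=1) − p₀] / P(Y=1).
PAF = (0.45547 − 0.387) / 0.45547 ≈ 0.1503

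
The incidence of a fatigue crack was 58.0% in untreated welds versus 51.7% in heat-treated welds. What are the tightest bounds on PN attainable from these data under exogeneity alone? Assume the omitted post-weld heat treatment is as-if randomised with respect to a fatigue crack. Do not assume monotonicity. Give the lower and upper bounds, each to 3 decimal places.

0.109 ≤ PN ≤ 0.833

p₁ = 0.58, p₀ = 0.517.
Under exogeneity alone the bounds on PN are max{0,(p₁−p₀)/p₁} ≤ PN ≤ min{1,(1−p₀)/p₁}.
  lower = (p₁ − p₀)/p₁ = 0.063 / 0.58 ≈ 0.1086
  upper = min{1, (1 − p₀)/p₁} = 0.483 / 0.58 ≈ 0.8328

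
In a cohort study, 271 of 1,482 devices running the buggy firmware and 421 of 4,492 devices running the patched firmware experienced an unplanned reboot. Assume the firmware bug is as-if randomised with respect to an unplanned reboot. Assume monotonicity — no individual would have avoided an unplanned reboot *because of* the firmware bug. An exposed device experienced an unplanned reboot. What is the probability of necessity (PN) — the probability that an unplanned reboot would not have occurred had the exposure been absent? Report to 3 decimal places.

PN ≈ 0.487

p₁ = P(outcome | exposed) = 271/1482 = 0.18286
p₀ = P(outcome | unexposed) = 421/4492 = 0.093722
Under exogeneity and monotonicity, PN = (p₁ − p₀) / p₁.
PN = (0.18286 − 0.093722) / 0.18286 = 0.089139 / 0.18286 ≈ 0.4875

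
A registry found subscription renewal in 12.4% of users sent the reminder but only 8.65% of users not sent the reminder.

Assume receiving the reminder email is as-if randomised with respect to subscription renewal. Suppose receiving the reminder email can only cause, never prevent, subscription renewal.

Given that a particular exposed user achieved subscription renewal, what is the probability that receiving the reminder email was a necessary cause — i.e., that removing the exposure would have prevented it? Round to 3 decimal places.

PN ≈ 0.302

p₁ = 0.124, p₀ = 0.0865.
Under exogeneity and monotonicity, PN = (p₁ − p₀) / p₁.
PN = (0.124 − 0.0865) / 0.124 = 0.0375 / 0.124 ≈ 0.3024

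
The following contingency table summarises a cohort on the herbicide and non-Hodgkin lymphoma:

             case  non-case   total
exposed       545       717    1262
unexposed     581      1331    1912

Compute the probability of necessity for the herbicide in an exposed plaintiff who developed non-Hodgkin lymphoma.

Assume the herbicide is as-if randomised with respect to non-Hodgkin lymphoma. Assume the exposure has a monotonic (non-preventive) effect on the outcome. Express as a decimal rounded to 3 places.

PN ≈ 0.296

p₁ = P(outcome | exposed) = 545/1262 = 0.43185
p₀ = P(outcome | unexposed) = 581/1912 = 0.30387
Under exogeneity and monotonicity, PN = (p₁ − p₀)/p₁.
PN = (0.43185 − 0.30387) / 0.43185 ≈ 0.2964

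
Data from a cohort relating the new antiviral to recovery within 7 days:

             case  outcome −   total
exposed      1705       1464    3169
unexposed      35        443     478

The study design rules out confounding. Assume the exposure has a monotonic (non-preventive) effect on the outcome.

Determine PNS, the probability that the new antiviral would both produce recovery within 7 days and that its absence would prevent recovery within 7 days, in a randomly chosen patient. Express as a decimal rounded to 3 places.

PNS ≈ 0.465

p₁ = P(outcome | exposed) = 1705/3169 = 0.53802
p₀ = P(outcome | unexposed) = 35/478 = 0.073222
Under exogeneity and monotonicity, PNS = p₁ − p₀.
PNS = 0.53802 − 0.073222 = 0.4648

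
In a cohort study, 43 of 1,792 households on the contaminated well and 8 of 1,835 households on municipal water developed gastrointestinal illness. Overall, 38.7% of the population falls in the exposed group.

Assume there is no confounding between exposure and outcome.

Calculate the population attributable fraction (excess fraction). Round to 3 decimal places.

p₁ = P(outcome | exposed) = 43/1792 = 0.023996
p₀ = P(outcome | unexposed) = 8/1835 = 0.0043597
Overall risk P(Y=1) = π·p₁ + (1−π)·p₀ = 0.387×0.023996 + 0.613×0.0043597 = 0.011959.
Under exogeneity, PAF = [P(Y=1) − p₀] / P(Y=1).
PAF = (0.011959 − 0.0043597) / 0.011959 ≈ 0.6354

PAF ≈ 0.635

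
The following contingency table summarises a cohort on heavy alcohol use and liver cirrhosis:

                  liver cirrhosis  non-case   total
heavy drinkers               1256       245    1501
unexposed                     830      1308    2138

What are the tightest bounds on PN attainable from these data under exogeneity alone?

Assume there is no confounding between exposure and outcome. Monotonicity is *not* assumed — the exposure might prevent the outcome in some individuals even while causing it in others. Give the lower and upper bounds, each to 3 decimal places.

p₁ = P(outcome | exposed) = 1256/1501 = 0.83678
p₀ = P(outcome | unexposed) = 830/2138 = 0.38821
Under exogeneity alone the bounds on PN are max{0,(p₁−p₀)/p₁} ≤ PN ≤ min{1,(1−p₀)/p₁}.
  lower = (p₁ − p₀)/p₁ = 0.44856 / 0.83678 ≈ 0.5361
  upper = min{1, (1 − p₀)/p₁} = 0.61179 / 0.83678 ≈ 0.7311

0.536 ≤ PN ≤ 0.731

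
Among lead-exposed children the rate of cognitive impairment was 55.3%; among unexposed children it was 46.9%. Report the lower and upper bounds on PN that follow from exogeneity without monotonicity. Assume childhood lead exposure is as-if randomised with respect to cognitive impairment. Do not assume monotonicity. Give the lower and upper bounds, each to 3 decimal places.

0.152 ≤ PN ≤ 0.960

p₁ = 0.553, p₀ = 0.469.
Under exogeneity alone the bounds on PN are max{0,(p₁−p₀)/p₁} ≤ PN ≤ min{1,(1−p₀)/p₁}.
  lower = (p₁ − p₀)/p₁ = 0.084 / 0.553 ≈ 0.1519
  upper = min{1, (1 − p₀)/p₁} = 0.531 / 0.553 ≈ 0.9602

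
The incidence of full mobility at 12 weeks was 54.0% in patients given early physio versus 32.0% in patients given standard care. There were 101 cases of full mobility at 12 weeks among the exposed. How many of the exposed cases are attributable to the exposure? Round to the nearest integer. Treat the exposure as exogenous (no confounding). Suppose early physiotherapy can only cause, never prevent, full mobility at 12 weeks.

about 41 cases

p₁ = 0.54, p₀ = 0.32.
PN = (p₁ − p₀)/p₁ = (0.54 − 0.32) / 0.54 ≈ 0.40741.
Attributable cases ≈ PN × (exposed cases) = 0.40741 × 101 ≈ 41.15.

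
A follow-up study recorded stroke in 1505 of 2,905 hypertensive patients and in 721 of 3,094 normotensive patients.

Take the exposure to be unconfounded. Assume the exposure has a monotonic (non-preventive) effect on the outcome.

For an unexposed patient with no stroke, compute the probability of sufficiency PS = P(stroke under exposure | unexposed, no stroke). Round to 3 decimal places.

p₁ = P(outcome | exposed) = 1505/2905 = 0.51807
p₀ = P(outcome | unexposed) = 721/3094 = 0.23303
Under exogeneity and monotonicity, PS = (p₁ − p₀) / (1 − p₀).
PS = (0.51807 − 0.23303) / (1 − 0.23303) = 0.28504 / 0.76697 ≈ 0.3716

PS ≈ 0.372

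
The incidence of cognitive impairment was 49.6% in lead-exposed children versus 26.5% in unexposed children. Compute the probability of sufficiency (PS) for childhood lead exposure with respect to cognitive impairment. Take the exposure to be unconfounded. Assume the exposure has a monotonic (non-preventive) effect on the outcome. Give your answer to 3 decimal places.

PS ≈ 0.314

p₁ = 0.496, p₀ = 0.265.
Under exogeneity and monotonicity, PS = (p₁ − p₀) / (1 − p₀).
PS = (0.496 − 0.265) / (1 − 0.265) = 0.231 / 0.735 ≈ 0.3143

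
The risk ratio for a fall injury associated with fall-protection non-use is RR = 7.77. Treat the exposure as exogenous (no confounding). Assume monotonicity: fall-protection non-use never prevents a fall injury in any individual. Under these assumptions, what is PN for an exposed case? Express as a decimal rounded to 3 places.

Under exogeneity and monotonicity, PN = (RR − 1) / RR = 1 − 1/RR.
PN = (7.77 − 1) / 7.77 = 6.77 / 7.77 ≈ 0.8713

PN ≈ 0.871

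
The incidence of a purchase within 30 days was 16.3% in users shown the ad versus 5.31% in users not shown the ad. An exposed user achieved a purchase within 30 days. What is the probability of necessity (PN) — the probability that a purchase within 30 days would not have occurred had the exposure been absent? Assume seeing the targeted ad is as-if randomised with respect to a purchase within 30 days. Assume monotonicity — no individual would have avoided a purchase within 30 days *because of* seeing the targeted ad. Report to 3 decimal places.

p₁ = 0.163, p₀ = 0.0531.
Under exogeneity and monotonicity, PN = (p₁ − p₀) / p₁.
PN = (0.163 − 0.0531) / 0.163 = 0.1099 / 0.163 ≈ 0.6742

PN ≈ 0.674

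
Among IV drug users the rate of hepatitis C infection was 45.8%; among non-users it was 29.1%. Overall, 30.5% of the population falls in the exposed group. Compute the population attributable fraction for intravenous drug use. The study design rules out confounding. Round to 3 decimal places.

p₁ = 0.458, p₀ = 0.291.
Overall risk P(Y=1) = π·p₁ + (1−π)·p₀ = 0.305×0.458 + 0.695×0.291 = 0.34193.
Under exogeneity, PAF = [P(Y=1) − p₀] / P(Y=1).
PAF = (0.34193 − 0.291) / 0.34193 ≈ 0.1490

PAF ≈ 0.149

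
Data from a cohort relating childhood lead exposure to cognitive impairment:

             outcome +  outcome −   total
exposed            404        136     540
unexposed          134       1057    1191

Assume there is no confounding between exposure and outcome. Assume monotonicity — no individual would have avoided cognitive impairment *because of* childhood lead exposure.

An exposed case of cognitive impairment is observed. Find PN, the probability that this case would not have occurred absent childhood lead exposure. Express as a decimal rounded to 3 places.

PN ≈ 0.850

p₁ = P(outcome | exposed) = 404/540 = 0.74815
p₀ = P(outcome | unexposed) = 134/1191 = 0.11251
Under exogeneity and monotonicity, PN = (p₁ − p₀)/p₁.
PN = (0.74815 − 0.11251) / 0.74815 ≈ 0.8496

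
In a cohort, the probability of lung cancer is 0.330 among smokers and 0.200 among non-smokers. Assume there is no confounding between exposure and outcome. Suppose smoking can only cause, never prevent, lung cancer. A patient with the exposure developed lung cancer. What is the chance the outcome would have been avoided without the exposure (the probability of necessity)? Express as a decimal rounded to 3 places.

Let p₁ = 0.33, p₀ = 0.2.
Under exogeneity and monotonicity, PN = (p₁ − p₀) / p₁.
PN = (0.33 − 0.2) / 0.33 = 0.13 / 0.33 ≈ 0.3939

PN ≈ 0.394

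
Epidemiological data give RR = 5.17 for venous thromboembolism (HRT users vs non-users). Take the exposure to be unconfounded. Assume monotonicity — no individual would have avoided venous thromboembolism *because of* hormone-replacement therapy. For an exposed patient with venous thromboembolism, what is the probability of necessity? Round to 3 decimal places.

PN ≈ 0.807

Under exogeneity and monotonicity, PN = (RR − 1) / RR = 1 − 1/RR.
PN = (5.17 − 1) / 5.17 = 4.17 / 5.17 ≈ 0.8066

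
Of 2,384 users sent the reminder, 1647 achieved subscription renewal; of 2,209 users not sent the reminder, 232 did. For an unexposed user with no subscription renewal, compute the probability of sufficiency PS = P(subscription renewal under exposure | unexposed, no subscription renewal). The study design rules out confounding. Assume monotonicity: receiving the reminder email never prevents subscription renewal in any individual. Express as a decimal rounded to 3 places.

p₁ = P(outcome | exposed) = 1647/2384 = 0.69086
p₀ = P(outcome | unexposed) = 232/2209 = 0.10502
Under exogeneity and monotonicity, PS = (p₁ − p₀) / (1 − p₀).
PS = (0.69086 − 0.10502) / (1 − 0.10502) = 0.58583 / 0.89498 ≈ 0.6546

PS ≈ 0.655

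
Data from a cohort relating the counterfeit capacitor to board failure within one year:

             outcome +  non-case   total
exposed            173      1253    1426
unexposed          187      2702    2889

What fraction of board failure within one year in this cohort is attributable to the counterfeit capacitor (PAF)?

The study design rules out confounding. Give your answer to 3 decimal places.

PAF ≈ 0.224

p₁ = P(outcome | exposed) = 173/1426 = 0.12132
p₀ = P(outcome | unexposed) = 187/2889 = 0.064728
Exposure prevalence π = 1426/4315 = 0.33048; overall risk P(Y=1) = 0.08343.
Under exogeneity, PAF = [P(Y=1) − p₀]/P(Y=1).
PAF = (0.08343 − 0.064728) / 0.08343 ≈ 0.2242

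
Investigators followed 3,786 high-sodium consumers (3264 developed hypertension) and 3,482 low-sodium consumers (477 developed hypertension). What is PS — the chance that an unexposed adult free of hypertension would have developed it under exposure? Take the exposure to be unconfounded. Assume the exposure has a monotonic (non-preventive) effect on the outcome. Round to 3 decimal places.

p₁ = P(outcome | exposed) = 3264/3786 = 0.86212
p₀ = P(outcome | unexposed) = 477/3482 = 0.13699
Under exogeneity and monotonicity, PS = (p₁ − p₀) / (1 − p₀).
PS = (0.86212 − 0.13699) / (1 − 0.13699) = 0.72513 / 0.86301 ≈ 0.8402

PS ≈ 0.840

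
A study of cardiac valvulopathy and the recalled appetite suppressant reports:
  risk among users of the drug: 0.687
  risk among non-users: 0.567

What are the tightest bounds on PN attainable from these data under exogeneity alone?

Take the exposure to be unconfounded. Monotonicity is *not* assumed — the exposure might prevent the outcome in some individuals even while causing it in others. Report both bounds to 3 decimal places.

Let p₁ = 0.687, p₀ = 0.567.
Under exogeneity alone the bounds on PN are max{0,(p₁−p₀)/p₁} ≤ PN ≤ min{1,(1−p₀)/p₁}.
  lower = (p₁ − p₀)/p₁ = 0.12 / 0.687 ≈ 0.1747
  upper = min{1, (1 − p₀)/p₁} = 0.433 / 0.687 ≈ 0.6303

0.175 ≤ PN ≤ 0.630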